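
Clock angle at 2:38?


Hour hand = 2×30 + 38×0.5 = 79.0°
Minute hand = 38×6 = 228°
Difference = |79.0 - 228| = 149.0°

149.0°


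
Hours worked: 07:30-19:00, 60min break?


Total time = (19×60+0) - (7×60+30)
= 1140 - 450 = 690 min
Minus break: 690 - 60 = 630 min
= 10h 30m

10h 30m (630 minutes)


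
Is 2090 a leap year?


Rules: divisible by 4 AND (not by 100 OR by 400)
2090 ÷ 4 = 522 remainder 2 → not divisible by 4
Not divisible by 4 → not a leap year

No


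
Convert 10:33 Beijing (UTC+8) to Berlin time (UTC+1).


03:33

Time difference = UTC+1 - UTC+8 = -7 hours
New hour = (10 -7) mod 24
= 3 mod 24 = 3
Minutes unchanged → 03:33


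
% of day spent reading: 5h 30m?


Time: 330 minutes
Day: 1440 minutes
Percentage = (330/1440) × 100 ≈ 22.9%

22.9%


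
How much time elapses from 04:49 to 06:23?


End time in minutes: 6×60 + 23 = 383
Start time in minutes: 4×60 + 49 = 289
Difference = 383 - 289 = 94 minutes
= 1 hours 34 minutes

1h 34m


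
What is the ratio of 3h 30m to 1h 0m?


7:2 (3.50)

Duration 1: 210 minutes
Duration 2: 60 minutes
Ratio = 210:60
GCD = 30
Simplified = 7:2
As a decimal: 7/2 = 3.50


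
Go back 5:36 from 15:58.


Start: 958 minutes from midnight
Subtract: 336 minutes
Remaining: 958 - 336 = 622
Hours: 10, Minutes: 22

10:22


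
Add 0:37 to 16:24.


Start: 984 minutes from midnight
Add: 37 minutes
Total: 1021 minutes
Hours: 1021 ÷ 60 = 17 remainder 1

17:01


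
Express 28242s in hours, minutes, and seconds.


7h 50m 42s

Hours: 28242 ÷ 3600 = 7 remainder 3042
Minutes: 3042 ÷ 60 = 50 remainder 42
Seconds: 42


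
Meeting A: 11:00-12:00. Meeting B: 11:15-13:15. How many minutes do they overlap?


45 minutes

Meeting A: 660-720 (in minutes from midnight)
Meeting B: 675-795
Overlap start = max(660, 675) = 675
Overlap end = min(720, 795) = 720
Overlap = max(0, 720 - 675) = 45 min


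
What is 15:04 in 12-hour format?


3:04 PM

Hour: 15
15 - 12 = 3 → PM


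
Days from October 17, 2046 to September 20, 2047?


338 days

From October 17, 2046 to September 20, 2047
Rest of October 2046: 31 - 17 = 14
Full months: November 30, December 31, January 31, February 2047 28, March 31, April 30, May 31, June 30, July 31, August 31
Days into September 2047: 20
Total = 14 + 30 + 31 + 31 + 28 + 31 + 30 + 31 + 30 + 31 + 31 + 20 = 338 days


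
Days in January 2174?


31 days

Month: January (month 1)
January has 31 days


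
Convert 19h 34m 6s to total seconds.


Hours: 19 × 3600 = 68400
Minutes: 34 × 60 = 2040
Seconds: 6
Total = 68400 + 2040 + 6 = 70446

70446 seconds


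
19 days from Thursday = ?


Tuesday

Start: Thursday (index 3)
(3 + 19) mod 7
= 22 mod 7
= 1
Index 1 → Tuesday


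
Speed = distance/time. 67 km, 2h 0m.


33.5 km/h

Distance: 67 km
Time: 2 hours
Speed = 67 / 2 = 33.5 km/h


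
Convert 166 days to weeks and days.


23 weeks 5 days

Weeks: 166 ÷ 7 = 23 remainder 5


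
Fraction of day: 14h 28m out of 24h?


0.6028 (60.28%)

Total minutes: 14×60 + 28 = 868
Day = 24×60 = 1440 minutes
Fraction = 868/1440 ≈ 0.6028
As a percentage: 868/1440 × 100 ≈ 60.28%


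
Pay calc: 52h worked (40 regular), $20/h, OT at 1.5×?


Regular: 40h × $20 = $800.00
Overtime: 52 - 40 = 12h
OT pay: 12h × $20 × 1.5 = $360.00
Total = $800.00 + $360.00 = $1160.00

$1160.00


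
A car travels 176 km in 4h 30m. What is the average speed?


39.1 km/h

Distance: 176 km
Time: 4h 30m = 270 min = 270/60 = 9/2 hours
Speed = 176 ÷ (9/2) = 176 × 2 / 9 = 352/9 ≈ 39.1 km/h


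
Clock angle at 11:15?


112.5°

Hour hand = 11×30 + 15×0.5 = 337.5°
Minute hand = 15×6 = 90°
Difference = |337.5 - 90| = 247.5°
Since > 180°: 360 - 247.5 = 112.5°


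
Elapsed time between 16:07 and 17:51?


1h 44m

End time in minutes: 17×60 + 51 = 1071
Start time in minutes: 16×60 + 7 = 967
Difference = 1071 - 967 = 104 minutes
= 1 hours 44 minutes


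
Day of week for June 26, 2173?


Saturday

Zeller's congruence:
q=26, m=6, k=73, j=21
h = (26 + ⌊13×7/5⌋ + 73 + ⌊73/4⌋ + ⌊21/4⌋ - 2×21) mod 7
= (26 + 18 + 73 + 18 + 5 - 42) mod 7
= 98 mod 7 = 0
h=0 → Saturday


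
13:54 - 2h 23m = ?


11:31

Start: 834 minutes from midnight
Subtract: 143 minutes
Remaining: 834 - 143 = 691
Hours: 11, Minutes: 31


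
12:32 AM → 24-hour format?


Input: 12:32 AM
12 AM → 00 (midnight)

00:32


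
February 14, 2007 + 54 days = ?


Start: February 14, 2007
Add 54 days
February 14 → March 1: 28 - 14 + 1 = 15 days (54 - 15 = 39 left)
March 1 → April 1: 31 - 1 + 1 = 31 days (39 - 31 = 8 left)
April 1 + 8 = April 9, 2007

April 9, 2007


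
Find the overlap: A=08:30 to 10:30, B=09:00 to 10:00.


60 minutes

Meeting A: 510-630 (in minutes from midnight)
Meeting B: 540-600
Overlap start = max(510, 540) = 540
Overlap end = min(630, 600) = 600
Overlap = max(0, 600 - 540) = 60 min


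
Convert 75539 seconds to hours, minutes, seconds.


Hours: 75539 ÷ 3600 = 20 remainder 3539
Minutes: 3539 ÷ 60 = 58 remainder 59
Seconds: 59

20h 58m 59s


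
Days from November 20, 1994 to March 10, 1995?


From November 20, 1994 to March 10, 1995
Rest of November 1994: 30 - 20 = 10
Full months: December 31, January 31, February 1995 28
Days into March 1995: 10
Total = 10 + 31 + 31 + 28 + 10 = 110 days

110 days


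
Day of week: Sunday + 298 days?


Thursday

Start: Sunday (index 6)
(6 + 298) mod 7
= 304 mod 7
= 3
Index 3 → Thursday


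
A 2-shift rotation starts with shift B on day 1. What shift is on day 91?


Shifts: A, B
Start: B (index 1)
Day 91: (1 + 91 - 1) mod 2
= 91 mod 2
= 1
Index 1 → shift B

Shift B


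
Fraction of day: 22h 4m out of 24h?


Total minutes: 22×60 + 4 = 1324
Day = 24×60 = 1440 minutes
Fraction = 1324/1440 ≈ 0.9194
As a percentage: 1324/1440 × 100 ≈ 91.94%

0.9194 (91.94%)


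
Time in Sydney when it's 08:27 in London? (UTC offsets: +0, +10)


Time difference = UTC+10 - UTC+0 = +10 hours
New hour = (8 + 10) mod 24
= 18 mod 24 = 18
Minutes unchanged → 18:27

18:27


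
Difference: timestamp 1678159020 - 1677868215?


290805 seconds (80.8 hours / 3.37 days)

Difference = 1678159020 - 1677868215 = 290805 seconds
In hours: 290805 / 3600 ≈ 80.8
In days: 290805 / 86400 ≈ 3.37


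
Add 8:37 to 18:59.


Start: 1139 minutes from midnight
Add: 517 minutes
Total: 1656 minutes
Hours: 1656 ÷ 60 = 27 remainder 36
27 ≥ 24 → 27 - 24 = 3 (next day)

03:36 (next day)


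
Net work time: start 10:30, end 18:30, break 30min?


7h 30m (450 minutes)

Total time = (18×60+30) - (10×60+30)
= 1110 - 630 = 480 min
Minus break: 480 - 30 = 450 min
= 7h 30m


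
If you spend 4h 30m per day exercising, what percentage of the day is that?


18.8%

Time: 270 minutes
Day: 1440 minutes
Percentage = (270/1440) × 100 ≈ 18.8%


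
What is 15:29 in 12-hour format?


Hour: 15
15 - 12 = 3 → PM

3:29 PM


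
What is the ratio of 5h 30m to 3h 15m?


22:13 (1.69)

Duration 1: 330 minutes
Duration 2: 195 minutes
Ratio = 330:195
GCD = 15
Simplified = 22:13
As a decimal: 22/13 ≈ 1.69


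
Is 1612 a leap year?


Yes

Rules: divisible by 4 AND (not by 100 OR by 400)
1612 ÷ 4 = 403 exactly → divisible by 4
1612 ÷ 100 = 16 remainder 12 → not divisible by 100
Divisible by 4 but not by 100 → leap year


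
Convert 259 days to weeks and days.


37 weeks 0 days

Weeks: 259 ÷ 7 = 37 remainder 0


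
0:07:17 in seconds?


437 seconds

Hours: 0 × 3600 = 0
Minutes: 7 × 60 = 420
Seconds: 17
Total = 0 + 420 + 17 = 437


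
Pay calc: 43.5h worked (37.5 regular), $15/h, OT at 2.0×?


Regular: 37.5h × $15 = $562.50
Overtime: 43.5 - 37.5 = 6.0h
OT pay: 6.0h × $15 × 2.0 = $180.00
Total = $562.50 + $180.00 = $742.50

$742.50


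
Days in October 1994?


Month: October (month 10)
October has 31 days

31 days


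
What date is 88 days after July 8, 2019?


Start: July 8, 2019
Add 88 days
July 8 → August 1: 31 - 8 + 1 = 24 days (88 - 24 = 64 left)
August 1 → September 1: 31 - 1 + 1 = 31 days (64 - 31 = 33 left)
September 1 → October 1: 30 - 1 + 1 = 30 days (33 - 30 = 3 left)
October 1 + 3 = October 4, 2019

October 4, 2019


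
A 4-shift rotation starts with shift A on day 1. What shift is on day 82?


Shift B

Shifts: A, B, C, D
Start: A (index 0)
Day 82: (0 + 82 - 1) mod 4
= 81 mod 4
= 1
Index 1 → shift B


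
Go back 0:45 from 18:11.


17:26

Start: 1091 minutes from midnight
Subtract: 45 minutes
Remaining: 1091 - 45 = 1046
Hours: 17, Minutes: 26


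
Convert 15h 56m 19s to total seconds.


57379 seconds

Hours: 15 × 3600 = 54000
Minutes: 56 × 60 = 3360
Seconds: 19
Total = 54000 + 3360 + 19 = 57379


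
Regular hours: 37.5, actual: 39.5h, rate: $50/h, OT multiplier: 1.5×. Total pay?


Regular: 37.5h × $50 = $1875.00
Overtime: 39.5 - 37.5 = 2.0h
OT pay: 2.0h × $50 × 1.5 = $150.00
Total = $1875.00 + $150.00 = $2025.00

$2025.00


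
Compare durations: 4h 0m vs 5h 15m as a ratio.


16:21 (0.76)

Duration 1: 240 minutes
Duration 2: 315 minutes
Ratio = 240:315
GCD = 15
Simplified = 16:21
As a decimal: 16/21 ≈ 0.76


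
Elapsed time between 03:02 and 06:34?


End time in minutes: 6×60 + 34 = 394
Start time in minutes: 3×60 + 2 = 182
Difference = 394 - 182 = 212 minutes
= 3 hours 32 minutes

3h 32m


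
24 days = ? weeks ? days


3 weeks 3 days

Weeks: 24 ÷ 7 = 3 remainder 3


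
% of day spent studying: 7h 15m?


30.2%

Time: 435 minutes
Day: 1440 minutes
Percentage = (435/1440) × 100 ≈ 30.2%


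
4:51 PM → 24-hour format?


Input: 4:51 PM
PM: 4 + 12 = 16

16:51


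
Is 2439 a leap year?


Rules: divisible by 4 AND (not by 100 OR by 400)
2439 ÷ 4 = 609 remainder 3 → not divisible by 4
Not divisible by 4 → not a leap year

No


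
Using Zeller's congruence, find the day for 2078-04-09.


Saturday

Zeller's congruence:
q=9, m=4, k=78, j=20
h = (9 + ⌊13×5/5⌋ + 78 + ⌊78/4⌋ + ⌊20/4⌋ - 2×20) mod 7
= (9 + 13 + 78 + 19 + 5 - 40) mod 7
= 84 mod 7 = 0
h=0 → Saturday


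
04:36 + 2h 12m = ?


Start: 276 minutes from midnight
Add: 132 minutes
Total: 408 minutes
Hours: 408 ÷ 60 = 6 remainder 48

06:48


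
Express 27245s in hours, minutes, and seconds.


Hours: 27245 ÷ 3600 = 7 remainder 2045
Minutes: 2045 ÷ 60 = 34 remainder 5
Seconds: 5

7h 34m 5s


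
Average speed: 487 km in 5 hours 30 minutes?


88.5 km/h

Distance: 487 km
Time: 5h 30m = 330 min = 330/60 = 11/2 hours
Speed = 487 ÷ (11/2) = 487 × 2 / 11 = 974/11 ≈ 88.5 km/h


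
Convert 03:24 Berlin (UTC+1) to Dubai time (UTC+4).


Time difference = UTC+4 - UTC+1 = +3 hours
New hour = (3 + 3) mod 24
= 6 mod 24 = 6
Minutes unchanged → 06:24

06:24


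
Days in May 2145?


31 days

Month: May (month 5)
May has 31 days


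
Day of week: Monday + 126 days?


Monday

Start: Monday (index 0)
(0 + 126) mod 7
= 126 mod 7
= 0
Index 0 → Monday


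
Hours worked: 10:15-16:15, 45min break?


5h 15m (315 minutes)

Total time = (16×60+15) - (10×60+15)
= 975 - 615 = 360 min
Minus break: 360 - 45 = 315 min
= 5h 15m


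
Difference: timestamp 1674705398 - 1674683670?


21728 seconds (6.0 hours / 0.25 days)

Difference = 1674705398 - 1674683670 = 21728 seconds
In hours: 21728 / 3600 ≈ 6.0
In days: 21728 / 86400 ≈ 0.25


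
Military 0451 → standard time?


Hour: 4
4 < 12 → AM

4:51 AM


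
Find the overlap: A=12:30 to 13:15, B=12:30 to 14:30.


45 minutes

Meeting A: 750-795 (in minutes from midnight)
Meeting B: 750-870
Overlap start = max(750, 750) = 750
Overlap end = min(795, 870) = 795
Overlap = max(0, 795 - 750) = 45 min


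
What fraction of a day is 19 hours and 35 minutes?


Total minutes: 19×60 + 35 = 1175
Day = 24×60 = 1440 minutes
Fraction = 1175/1440 ≈ 0.8160
As a percentage: 1175/1440 × 100 ≈ 81.60%

0.8160 (81.60%)


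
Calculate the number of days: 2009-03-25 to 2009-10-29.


218 days

From March 25, 2009 to October 29, 2009
Rest of March 2009: 31 - 25 = 6
Full months: April 30, May 31, June 30, July 31, August 31, September 30
Days into October 2009: 29
Total = 6 + 30 + 31 + 30 + 31 + 31 + 30 + 29 = 218 days


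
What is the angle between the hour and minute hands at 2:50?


145.0°

Hour hand = 2×30 + 50×0.5 = 85.0°
Minute hand = 50×6 = 300°
Difference = |85.0 - 300| = 215.0°
Since > 180°: 360 - 215.0 = 145.0°


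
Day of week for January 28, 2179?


Zeller's congruence:
q=28, m=13, k=78, j=21
h = (28 + ⌊13×14/5⌋ + 78 + ⌊78/4⌋ + ⌊21/4⌋ - 2×21) mod 7
= (28 + 36 + 78 + 19 + 5 - 42) mod 7
= 124 mod 7 = 5
h=5 → Thursday

Thursday


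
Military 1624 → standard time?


4:24 PM

Hour: 16
16 - 12 = 4 → PM


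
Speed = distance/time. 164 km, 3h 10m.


Distance: 164 km
Time: 3h 10m = 190 min = 190/60 = 19/6 hours
Speed = 164 ÷ (19/6) = 164 × 6 / 19 = 984/19 ≈ 51.8 km/h

51.8 km/h


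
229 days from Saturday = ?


Start: Saturday (index 5)
(5 + 229) mod 7
= 234 mod 7
= 3
Index 3 → Thursday

Thursday


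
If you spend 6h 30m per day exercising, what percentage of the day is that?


27.1%

Time: 390 minutes
Day: 1440 minutes
Percentage = (390/1440) × 100 ≈ 27.1%


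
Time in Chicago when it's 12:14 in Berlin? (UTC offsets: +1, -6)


05:14

Time difference = UTC-6 - UTC+1 = -7 hours
New hour = (12 -7) mod 24
= 5 mod 24 = 5
Minutes unchanged → 05:14


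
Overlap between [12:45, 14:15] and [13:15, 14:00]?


45 minutes

Meeting A: 765-855 (in minutes from midnight)
Meeting B: 795-840
Overlap start = max(765, 795) = 795
Overlap end = min(855, 840) = 840
Overlap = max(0, 840 - 795) = 45 min


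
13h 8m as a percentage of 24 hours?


Total minutes: 13×60 + 8 = 788
Day = 24×60 = 1440 minutes
Fraction = 788/1440 ≈ 0.5472
As a percentage: 788/1440 × 100 ≈ 54.72%

0.5472 (54.72%)


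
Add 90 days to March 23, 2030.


Start: March 23, 2030
Add 90 days
March 23 → April 1: 31 - 23 + 1 = 9 days (90 - 9 = 81 left)
April 1 → May 1: 30 - 1 + 1 = 30 days (81 - 30 = 51 left)
May 1 → June 1: 31 - 1 + 1 = 31 days (51 - 31 = 20 left)
June 1 + 20 = June 21, 2030

June 21, 2030


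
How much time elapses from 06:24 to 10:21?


End time in minutes: 10×60 + 21 = 621
Start time in minutes: 6×60 + 24 = 384
Difference = 621 - 384 = 237 minutes
= 3 hours 57 minutes

3h 57m


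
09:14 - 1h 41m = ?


Start: 554 minutes from midnight
Subtract: 101 minutes
Remaining: 554 - 101 = 453
Hours: 7, Minutes: 33

07:33


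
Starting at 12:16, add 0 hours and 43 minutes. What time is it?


Start: 736 minutes from midnight
Add: 43 minutes
Total: 779 minutes
Hours: 779 ÷ 60 = 12 remainder 59

12:59


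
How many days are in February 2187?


Month: February (month 2)
February: 28 or 29 (leap year)
2187 leap year? No

28 days


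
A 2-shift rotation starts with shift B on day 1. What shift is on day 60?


Shifts: A, B
Start: B (index 1)
Day 60: (1 + 60 - 1) mod 2
= 60 mod 2
= 0
Index 0 → shift A

Shift A


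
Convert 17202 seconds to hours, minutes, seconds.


Hours: 17202 ÷ 3600 = 4 remainder 2802
Minutes: 2802 ÷ 60 = 46 remainder 42
Seconds: 42

4h 46m 42s


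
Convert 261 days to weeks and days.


37 weeks 2 days

Weeks: 261 ÷ 7 = 37 remainder 2


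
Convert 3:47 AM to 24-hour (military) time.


Input: 3:47 AM
AM hour stays: 3

03:47


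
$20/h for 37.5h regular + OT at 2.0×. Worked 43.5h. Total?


Regular: 37.5h × $20 = $750.00
Overtime: 43.5 - 37.5 = 6.0h
OT pay: 6.0h × $20 × 2.0 = $240.00
Total = $750.00 + $240.00 = $990.00

$990.00


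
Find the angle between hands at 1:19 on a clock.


Hour hand = 1×30 + 19×0.5 = 39.5°
Minute hand = 19×6 = 114°
Difference = |39.5 - 114| = 74.5°

74.5°


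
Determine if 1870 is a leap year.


No

Rules: divisible by 4 AND (not by 100 OR by 400)
1870 ÷ 4 = 467 remainder 2 → not divisible by 4
Not divisible by 4 → not a leap year


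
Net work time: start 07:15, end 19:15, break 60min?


Total time = (19×60+15) - (7×60+15)
= 1155 - 435 = 720 min
Minus break: 720 - 60 = 660 min
= 11h 0m

11h 0m (660 minutes)


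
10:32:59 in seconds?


Hours: 10 × 3600 = 36000
Minutes: 32 × 60 = 1920
Seconds: 59
Total = 36000 + 1920 + 59 = 37979

37979 seconds


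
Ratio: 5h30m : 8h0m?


11:16 (0.69)

Duration 1: 330 minutes
Duration 2: 480 minutes
Ratio = 330:480
GCD = 30
Simplified = 11:16
As a decimal: 11/16 ≈ 0.69


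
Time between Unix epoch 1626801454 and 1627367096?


Difference = 1627367096 - 1626801454 = 565642 seconds
In hours: 565642 / 3600 ≈ 157.1
In days: 565642 / 86400 ≈ 6.55

565642 seconds (157.1 hours / 6.55 days)


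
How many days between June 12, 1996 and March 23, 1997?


284 days

From June 12, 1996 to March 23, 1997
Rest of June 1996: 30 - 12 = 18
Full months: July 31, August 31, September 30, October 31, November 30, December 31, January 31, February 1997 28
Days into March 1997: 23
Total = 18 + 31 + 31 + 30 + 31 + 30 + 31 + 31 + 28 + 23 = 284 days


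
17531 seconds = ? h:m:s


4h 52m 11s

Hours: 17531 ÷ 3600 = 4 remainder 3131
Minutes: 3131 ÷ 60 = 52 remainder 11
Seconds: 11


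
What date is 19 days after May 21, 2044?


June 9, 2044

Start: May 21, 2044
Add 19 days
May 21 → June 1: 31 - 21 + 1 = 11 days (19 - 11 = 8 left)
June 1 + 8 = June 9, 2044


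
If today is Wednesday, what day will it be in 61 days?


Start: Wednesday (index 2)
(2 + 61) mod 7
= 63 mod 7
= 0
Index 0 → Monday

Monday


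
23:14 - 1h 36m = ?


21:38

Start: 1394 minutes from midnight
Subtract: 96 minutes
Remaining: 1394 - 96 = 1298
Hours: 21, Minutes: 38


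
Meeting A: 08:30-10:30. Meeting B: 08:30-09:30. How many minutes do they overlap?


Meeting A: 510-630 (in minutes from midnight)
Meeting B: 510-570
Overlap start = max(510, 510) = 510
Overlap end = min(630, 570) = 570
Overlap = max(0, 570 - 510) = 60 min

60 minutes


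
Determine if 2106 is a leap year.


No

Rules: divisible by 4 AND (not by 100 OR by 400)
2106 ÷ 4 = 526 remainder 2 → not divisible by 4
Not divisible by 4 → not a leap year


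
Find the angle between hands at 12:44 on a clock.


Hour hand (12 ≡ 0 on the dial): 0×30 + 44×0.5 = 22.0°
Minute hand = 44×6 = 264°
Difference = |22.0 - 264| = 242.0°
Since > 180°: 360 - 242.0 = 118.0°

118.0°


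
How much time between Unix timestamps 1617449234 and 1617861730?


Difference = 1617861730 - 1617449234 = 412496 seconds
In hours: 412496 / 3600 ≈ 114.6
In days: 412496 / 86400 ≈ 4.77

412496 seconds (114.6 hours / 4.77 days)


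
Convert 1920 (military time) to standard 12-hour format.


7:20 PM

Hour: 19
19 - 12 = 7 → PM


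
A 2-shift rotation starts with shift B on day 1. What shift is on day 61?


Shift B

Shifts: A, B
Start: B (index 1)
Day 61: (1 + 61 - 1) mod 2
= 61 mod 2
= 1
Index 1 → shift B


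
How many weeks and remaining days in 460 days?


65 weeks 5 days

Weeks: 460 ÷ 7 = 65 remainder 5


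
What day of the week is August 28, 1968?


Wednesday

Zeller's congruence:
q=28, m=8, k=68, j=19
h = (28 + ⌊13×9/5⌋ + 68 + ⌊68/4⌋ + ⌊19/4⌋ - 2×19) mod 7
= (28 + 23 + 68 + 17 + 4 - 38) mod 7
= 102 mod 7 = 4
h=4 → Wednesday


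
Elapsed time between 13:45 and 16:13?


End time in minutes: 16×60 + 13 = 973
Start time in minutes: 13×60 + 45 = 825
Difference = 973 - 825 = 148 minutes
= 2 hours 28 minutes

2h 28m


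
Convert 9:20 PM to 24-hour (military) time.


21:20

Input: 9:20 PM
PM: 9 + 12 = 21


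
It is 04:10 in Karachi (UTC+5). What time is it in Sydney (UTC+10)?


09:10

Time difference = UTC+10 - UTC+5 = +5 hours
New hour = (4 + 5) mod 24
= 9 mod 24 = 9
Minutes unchanged → 09:10


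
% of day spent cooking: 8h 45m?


36.5%

Time: 525 minutes
Day: 1440 minutes
Percentage = (525/1440) × 100 ≈ 36.5%


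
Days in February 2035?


Month: February (month 2)
February: 28 or 29 (leap year)
2035 leap year? No

28 days


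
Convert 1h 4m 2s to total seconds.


Hours: 1 × 3600 = 3600
Minutes: 4 × 60 = 240
Seconds: 2
Total = 3600 + 240 + 2 = 3842

3842 seconds


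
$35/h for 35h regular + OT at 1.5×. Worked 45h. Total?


$1750.00

Regular: 35h × $35 = $1225.00
Overtime: 45 - 35 = 10h
OT pay: 10h × $35 × 1.5 = $525.00
Total = $1225.00 + $525.00 = $1750.00


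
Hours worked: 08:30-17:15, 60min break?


7h 45m (465 minutes)

Total time = (17×60+15) - (8×60+30)
= 1035 - 510 = 525 min
Minus break: 525 - 60 = 465 min
= 7h 45m


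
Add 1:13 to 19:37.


20:50

Start: 1177 minutes from midnight
Add: 73 minutes
Total: 1250 minutes
Hours: 1250 ÷ 60 = 20 remainder 50


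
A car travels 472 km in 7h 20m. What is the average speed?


64.4 km/h

Distance: 472 km
Time: 7h 20m = 440 min = 440/60 = 22/3 hours
Speed = 472 ÷ (22/3) = 472 × 3 / 22 = 1416/22 ≈ 64.4 km/h


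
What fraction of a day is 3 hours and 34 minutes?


Total minutes: 3×60 + 34 = 214
Day = 24×60 = 1440 minutes
Fraction = 214/1440 ≈ 0.1486
As a percentage: 214/1440 × 100 ≈ 14.86%

0.1486 (14.86%)


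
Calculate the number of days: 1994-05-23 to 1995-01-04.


From May 23, 1994 to January 4, 1995
Rest of May 1994: 31 - 23 = 8
Full months: June 30, July 31, August 31, September 30, October 31, November 30, December 31
Days into January 1995: 4
Total = 8 + 30 + 31 + 31 + 30 + 31 + 30 + 31 + 4 = 226 days

226 days


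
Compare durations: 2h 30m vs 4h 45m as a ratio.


10:19 (0.53)

Duration 1: 150 minutes
Duration 2: 285 minutes
Ratio = 150:285
GCD = 15
Simplified = 10:19
As a decimal: 10/19 ≈ 0.53


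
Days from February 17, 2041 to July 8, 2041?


From February 17, 2041 to July 8, 2041
Rest of February 2041: 28 - 17 = 11
Full months: March 31, April 30, May 31, June 30
Days into July 2041: 8
Total = 11 + 31 + 30 + 31 + 30 + 8 = 141 days

141 days


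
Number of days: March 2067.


Month: March (month 3)
March has 31 days

31 days


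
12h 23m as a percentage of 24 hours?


0.5160 (51.60%)

Total minutes: 12×60 + 23 = 743
Day = 24×60 = 1440 minutes
Fraction = 743/1440 ≈ 0.5160
As a percentage: 743/1440 × 100 ≈ 51.60%


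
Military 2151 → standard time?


9:51 PM

Hour: 21
21 - 12 = 9 → PM


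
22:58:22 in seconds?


Hours: 22 × 3600 = 79200
Minutes: 58 × 60 = 3480
Seconds: 22
Total = 79200 + 3480 + 22 = 82702

82702 seconds


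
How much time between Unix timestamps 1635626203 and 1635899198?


Difference = 1635899198 - 1635626203 = 272995 seconds
In hours: 272995 / 3600 ≈ 75.8
In days: 272995 / 86400 ≈ 3.16

272995 seconds (75.8 hours / 3.16 days)


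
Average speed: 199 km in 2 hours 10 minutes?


Distance: 199 km
Time: 2h 10m = 130 min = 130/60 = 13/6 hours
Speed = 199 ÷ (13/6) = 199 × 6 / 13 = 1194/13 ≈ 91.8 km/h

91.8 km/h


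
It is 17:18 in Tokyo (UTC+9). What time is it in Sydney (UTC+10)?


Time difference = UTC+10 - UTC+9 = +1 hours
New hour = (17 + 1) mod 24
= 18 mod 24 = 18
Minutes unchanged → 18:18

18:18


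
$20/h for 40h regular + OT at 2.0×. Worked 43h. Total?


Regular: 40h × $20 = $800.00
Overtime: 43 - 40 = 3h
OT pay: 3h × $20 × 2.0 = $120.00
Total = $800.00 + $120.00 = $920.00

$920.00


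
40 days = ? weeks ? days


5 weeks 5 days

Weeks: 40 ÷ 7 = 5 remainder 5


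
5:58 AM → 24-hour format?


Input: 5:58 AM
AM hour stays: 5

05:58


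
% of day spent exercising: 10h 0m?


Time: 600 minutes
Day: 1440 minutes
Percentage = (600/1440) × 100 ≈ 41.7%

41.7%


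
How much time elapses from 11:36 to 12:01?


0h 25m

End time in minutes: 12×60 + 1 = 721
Start time in minutes: 11×60 + 36 = 696
Difference = 721 - 696 = 25 minutes
= 0 hours 25 minutes


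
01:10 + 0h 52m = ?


02:02

Start: 70 minutes from midnight
Add: 52 minutes
Total: 122 minutes
Hours: 122 ÷ 60 = 2 remainder 2


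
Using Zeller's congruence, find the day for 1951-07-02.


Monday

Zeller's congruence:
q=2, m=7, k=51, j=19
h = (2 + ⌊13×8/5⌋ + 51 + ⌊51/4⌋ + ⌊19/4⌋ - 2×19) mod 7
= (2 + 20 + 51 + 12 + 4 - 38) mod 7
= 51 mod 7 = 2
h=2 → Monday


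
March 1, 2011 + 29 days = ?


March 30, 2011

Start: March 1, 2011
Add 29 days
March 1 + 29 = March 30, 2011


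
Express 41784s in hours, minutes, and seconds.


Hours: 41784 ÷ 3600 = 11 remainder 2184
Minutes: 2184 ÷ 60 = 36 remainder 24
Seconds: 24

11h 36m 24s


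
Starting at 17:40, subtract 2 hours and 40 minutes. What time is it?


Start: 1060 minutes from midnight
Subtract: 160 minutes
Remaining: 1060 - 160 = 900
Hours: 15, Minutes: 0

15:00


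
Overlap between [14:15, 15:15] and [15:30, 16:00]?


Meeting A: 855-915 (in minutes from midnight)
Meeting B: 930-960
Overlap start = max(855, 930) = 930
Overlap end = min(915, 960) = 915
Overlap = max(0, 915 - 930) = 0 min

0 minutes


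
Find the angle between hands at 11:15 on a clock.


Hour hand = 11×30 + 15×0.5 = 337.5°
Minute hand = 15×6 = 90°
Difference = |337.5 - 90| = 247.5°
Since > 180°: 360 - 247.5 = 112.5°

112.5°


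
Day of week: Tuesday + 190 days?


Wednesday

Start: Tuesday (index 1)
(1 + 190) mod 7
= 191 mod 7
= 2
Index 2 → Wednesday


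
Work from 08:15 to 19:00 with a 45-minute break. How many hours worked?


10h 0m (600 minutes)

Total time = (19×60+0) - (8×60+15)
= 1140 - 495 = 645 min
Minus break: 645 - 45 = 600 min
= 10h 0m


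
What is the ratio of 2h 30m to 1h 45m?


Duration 1: 150 minutes
Duration 2: 105 minutes
Ratio = 150:105
GCD = 15
Simplified = 10:7
As a decimal: 10/7 ≈ 1.43

10:7 (1.43)


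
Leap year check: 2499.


No

Rules: divisible by 4 AND (not by 100 OR by 400)
2499 ÷ 4 = 624 remainder 3 → not divisible by 4
Not divisible by 4 → not a leap year


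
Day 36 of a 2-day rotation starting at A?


Shifts: A, B
Start: A (index 0)
Day 36: (0 + 36 - 1) mod 2
= 35 mod 2
= 1
Index 1 → shift B

Shift B


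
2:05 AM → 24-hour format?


Input: 2:05 AM
AM hour stays: 2

02:05


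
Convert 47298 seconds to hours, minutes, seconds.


Hours: 47298 ÷ 3600 = 13 remainder 498
Minutes: 498 ÷ 60 = 8 remainder 18
Seconds: 18

13h 8m 18s


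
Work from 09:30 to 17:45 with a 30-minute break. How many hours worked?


7h 45m (465 minutes)

Total time = (17×60+45) - (9×60+30)
= 1065 - 570 = 495 min
Minus break: 495 - 30 = 465 min
= 7h 45m


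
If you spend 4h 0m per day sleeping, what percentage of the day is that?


Time: 240 minutes
Day: 1440 minutes
Percentage = (240/1440) × 100 ≈ 16.7%

16.7%


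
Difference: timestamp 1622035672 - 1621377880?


Difference = 1622035672 - 1621377880 = 657792 seconds
In hours: 657792 / 3600 ≈ 182.7
In days: 657792 / 86400 ≈ 7.61

657792 seconds (182.7 hours / 7.61 days)


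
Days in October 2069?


Month: October (month 10)
October has 31 days

31 days


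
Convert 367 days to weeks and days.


52 weeks 3 days

Weeks: 367 ÷ 7 = 52 remainder 3


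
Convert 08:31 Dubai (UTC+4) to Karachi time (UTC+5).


Time difference = UTC+5 - UTC+4 = +1 hours
New hour = (8 + 1) mod 24
= 9 mod 24 = 9
Minutes unchanged → 09:31

09:31


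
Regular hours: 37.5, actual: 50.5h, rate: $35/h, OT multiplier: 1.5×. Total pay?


$1995.00

Regular: 37.5h × $35 = $1312.50
Overtime: 50.5 - 37.5 = 13.0h
OT pay: 13.0h × $35 × 1.5 = $682.50
Total = $1312.50 + $682.50 = $1995.00


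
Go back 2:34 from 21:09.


18:35

Start: 1269 minutes from midnight
Subtract: 154 minutes
Remaining: 1269 - 154 = 1115
Hours: 18, Minutes: 35


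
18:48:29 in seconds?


Hours: 18 × 3600 = 64800
Minutes: 48 × 60 = 2880
Seconds: 29
Total = 64800 + 2880 + 29 = 67709

67709 seconds


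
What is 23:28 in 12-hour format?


11:28 PM

Hour: 23
23 - 12 = 11 → PM


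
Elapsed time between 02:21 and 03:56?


End time in minutes: 3×60 + 56 = 236
Start time in minutes: 2×60 + 21 = 141
Difference = 236 - 141 = 95 minutes
= 1 hours 35 minutes

1h 35m


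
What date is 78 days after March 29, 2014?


June 15, 2014

Start: March 29, 2014
Add 78 days
March 29 → April 1: 31 - 29 + 1 = 3 days (78 - 3 = 75 left)
April 1 → May 1: 30 - 1 + 1 = 30 days (75 - 30 = 45 left)
May 1 → June 1: 31 - 1 + 1 = 31 days (45 - 31 = 14 left)
June 1 + 14 = June 15, 2014


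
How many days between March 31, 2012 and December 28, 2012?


From March 31, 2012 to December 28, 2012
Rest of March 2012: 31 - 31 = 0
Full months: April 30, May 31, June 30, July 31, August 31, September 30, October 31, November 30
Days into December 2012: 28
Total = 0 + 30 + 31 + 30 + 31 + 31 + 30 + 31 + 30 + 28 = 272 days

272 days


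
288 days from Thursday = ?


Friday

Start: Thursday (index 3)
(3 + 288) mod 7
= 291 mod 7
= 4
Index 4 → Friday


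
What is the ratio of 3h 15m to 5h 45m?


Duration 1: 195 minutes
Duration 2: 345 minutes
Ratio = 195:345
GCD = 15
Simplified = 13:23
As a decimal: 13/23 ≈ 0.57

13:23 (0.57)


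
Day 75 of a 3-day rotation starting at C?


Shifts: A, B, C
Start: C (index 2)
Day 75: (2 + 75 - 1) mod 3
= 76 mod 3
= 1
Index 1 → shift B

Shift B


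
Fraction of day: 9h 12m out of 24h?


Total minutes: 9×60 + 12 = 552
Day = 24×60 = 1440 minutes
Fraction = 552/1440 ≈ 0.3833
As a percentage: 552/1440 × 100 ≈ 38.33%

0.3833 (38.33%)


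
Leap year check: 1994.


Rules: divisible by 4 AND (not by 100 OR by 400)
1994 ÷ 4 = 498 remainder 2 → not divisible by 4
Not divisible by 4 → not a leap year

No


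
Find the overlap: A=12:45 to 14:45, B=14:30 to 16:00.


15 minutes

Meeting A: 765-885 (in minutes from midnight)
Meeting B: 870-960
Overlap start = max(765, 870) = 870
Overlap end = min(885, 960) = 885
Overlap = max(0, 885 - 870) = 15 min


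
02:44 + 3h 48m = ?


06:32

Start: 164 minutes from midnight
Add: 228 minutes
Total: 392 minutes
Hours: 392 ÷ 60 = 6 remainder 32


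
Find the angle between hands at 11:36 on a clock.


Hour hand = 11×30 + 36×0.5 = 348.0°
Minute hand = 36×6 = 216°
Difference = |348.0 - 216| = 132.0°

132.0°


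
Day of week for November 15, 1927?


Zeller's congruence:
q=15, m=11, k=27, j=19
h = (15 + ⌊13×12/5⌋ + 27 + ⌊27/4⌋ + ⌊19/4⌋ - 2×19) mod 7
= (15 + 31 + 27 + 6 + 4 - 38) mod 7
= 45 mod 7 = 3
h=3 → Tuesday

Tuesday


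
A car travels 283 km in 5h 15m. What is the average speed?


53.9 km/h

Distance: 283 km
Time: 5h 15m = 315 min = 315/60 = 21/4 hours
Speed = 283 ÷ (21/4) = 283 × 4 / 21 = 1132/21 ≈ 53.9 km/h


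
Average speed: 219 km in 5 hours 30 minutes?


Distance: 219 km
Time: 5h 30m = 330 min = 330/60 = 11/2 hours
Speed = 219 ÷ (11/2) = 219 × 2 / 11 = 438/11 ≈ 39.8 km/h

39.8 km/h


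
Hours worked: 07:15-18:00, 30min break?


Total time = (18×60+0) - (7×60+15)
= 1080 - 435 = 645 min
Minus break: 645 - 30 = 615 min
= 10h 15m

10h 15m (615 minutes)


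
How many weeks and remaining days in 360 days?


Weeks: 360 ÷ 7 = 51 remainder 3

51 weeks 3 days


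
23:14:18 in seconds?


Hours: 23 × 3600 = 82800
Minutes: 14 × 60 = 840
Seconds: 18
Total = 82800 + 840 + 18 = 83658

83658 seconds


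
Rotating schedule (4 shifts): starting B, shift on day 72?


Shifts: A, B, C, D
Start: B (index 1)
Day 72: (1 + 72 - 1) mod 4
= 72 mod 4
= 0
Index 0 → shift A

Shift A


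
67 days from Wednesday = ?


Start: Wednesday (index 2)
(2 + 67) mod 7
= 69 mod 7
= 6
Index 6 → Sunday

Sunday


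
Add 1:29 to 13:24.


Start: 804 minutes from midnight
Add: 89 minutes
Total: 893 minutes
Hours: 893 ÷ 60 = 14 remainder 53

14:53


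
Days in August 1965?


Month: August (month 8)
August has 31 days

31 days


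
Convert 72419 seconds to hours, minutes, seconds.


Hours: 72419 ÷ 3600 = 20 remainder 419
Minutes: 419 ÷ 60 = 6 remainder 59
Seconds: 59

20h 6m 59s


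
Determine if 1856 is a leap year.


Rules: divisible by 4 AND (not by 100 OR by 400)
1856 ÷ 4 = 464 exactly → divisible by 4
1856 ÷ 100 = 18 remainder 56 → not divisible by 100
Divisible by 4 but not by 100 → leap year

Yes


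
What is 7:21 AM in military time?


Input: 7:21 AM
AM hour stays: 7

07:21


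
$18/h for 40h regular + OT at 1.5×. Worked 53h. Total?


Regular: 40h × $18 = $720.00
Overtime: 53 - 40 = 13h
OT pay: 13h × $18 × 1.5 = $351.00
Total = $720.00 + $351.00 = $1071.00

$1071.00


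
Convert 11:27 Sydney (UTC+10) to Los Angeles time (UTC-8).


Time difference = UTC-8 - UTC+10 = -18 hours
New hour = (11 -18) mod 24
= -7 mod 24 = 17
Minutes unchanged → 17:27; -7 < 0 → previous day

17:27 (previous day)


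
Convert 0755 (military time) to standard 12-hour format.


Hour: 7
7 < 12 → AM

7:55 AM


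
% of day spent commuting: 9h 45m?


40.6%

Time: 585 minutes
Day: 1440 minutes
Percentage = (585/1440) × 100 ≈ 40.6%


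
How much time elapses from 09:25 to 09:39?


0h 14m

End time in minutes: 9×60 + 39 = 579
Start time in minutes: 9×60 + 25 = 565
Difference = 579 - 565 = 14 minutes
= 0 hours 14 minutes


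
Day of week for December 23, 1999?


Thursday

Zeller's congruence:
q=23, m=12, k=99, j=19
h = (23 + ⌊13×13/5⌋ + 99 + ⌊99/4⌋ + ⌊19/4⌋ - 2×19) mod 7
= (23 + 33 + 99 + 24 + 4 - 38) mod 7
= 145 mod 7 = 5
h=5 → Thursday


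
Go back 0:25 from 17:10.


Start: 1030 minutes from midnight
Subtract: 25 minutes
Remaining: 1030 - 25 = 1005
Hours: 16, Minutes: 45

16:45


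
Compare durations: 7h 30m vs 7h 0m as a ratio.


15:14 (1.07)

Duration 1: 450 minutes
Duration 2: 420 minutes
Ratio = 450:420
GCD = 30
Simplified = 15:14
As a decimal: 15/14 ≈ 1.07


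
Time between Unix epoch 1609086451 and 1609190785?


Difference = 1609190785 - 1609086451 = 104334 seconds
In hours: 104334 / 3600 ≈ 29.0
In days: 104334 / 86400 ≈ 1.21

104334 seconds (29.0 hours / 1.21 days)


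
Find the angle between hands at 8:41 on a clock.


Hour hand = 8×30 + 41×0.5 = 260.5°
Minute hand = 41×6 = 246°
Difference = |260.5 - 246| = 14.5°

14.5°


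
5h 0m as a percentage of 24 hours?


Total minutes: 5×60 + 0 = 300
Day = 24×60 = 1440 minutes
Fraction = 300/1440 ≈ 0.2083
As a percentage: 300/1440 × 100 ≈ 20.83%

0.2083 (20.83%)


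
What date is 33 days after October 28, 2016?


November 30, 2016

Start: October 28, 2016
Add 33 days
October 28 → November 1: 31 - 28 + 1 = 4 days (33 - 4 = 29 left)
November 1 + 29 = November 30, 2016


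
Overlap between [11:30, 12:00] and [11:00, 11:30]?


Meeting A: 690-720 (in minutes from midnight)
Meeting B: 660-690
Overlap start = max(690, 660) = 690
Overlap end = min(720, 690) = 690
Overlap = max(0, 690 - 690) = 0 min

0 minutes


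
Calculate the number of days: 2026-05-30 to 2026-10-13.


136 days

From May 30, 2026 to October 13, 2026
Rest of May 2026: 31 - 30 = 1
Full months: June 30, July 31, August 31, September 30
Days into October 2026: 13
Total = 1 + 30 + 31 + 31 + 30 + 13 = 136 days


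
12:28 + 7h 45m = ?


Start: 748 minutes from midnight
Add: 465 minutes
Total: 1213 minutes
Hours: 1213 ÷ 60 = 20 remainder 13

20:13


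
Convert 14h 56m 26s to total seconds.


53786 seconds

Hours: 14 × 3600 = 50400
Minutes: 56 × 60 = 3360
Seconds: 26
Total = 50400 + 3360 + 26 = 53786


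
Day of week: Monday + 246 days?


Start: Monday (index 0)
(0 + 246) mod 7
= 246 mod 7
= 1
Index 1 → Tuesday

Tuesday


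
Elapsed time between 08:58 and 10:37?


End time in minutes: 10×60 + 37 = 637
Start time in minutes: 8×60 + 58 = 538
Difference = 637 - 538 = 99 minutes
= 1 hours 39 minutes

1h 39m


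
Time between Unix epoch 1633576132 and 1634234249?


Difference = 1634234249 - 1633576132 = 658117 seconds
In hours: 658117 / 3600 ≈ 182.8
In days: 658117 / 86400 ≈ 7.62

658117 seconds (182.8 hours / 7.62 days)


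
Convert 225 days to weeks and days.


32 weeks 1 days

Weeks: 225 ÷ 7 = 32 remainder 1


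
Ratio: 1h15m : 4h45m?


Duration 1: 75 minutes
Duration 2: 285 minutes
Ratio = 75:285
GCD = 15
Simplified = 5:19
As a decimal: 5/19 ≈ 0.26

5:19 (0.26)


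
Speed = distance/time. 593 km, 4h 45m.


Distance: 593 km
Time: 4h 45m = 285 min = 285/60 = 19/4 hours
Speed = 593 ÷ (19/4) = 593 × 4 / 19 = 2372/19 ≈ 124.8 km/h

124.8 km/h


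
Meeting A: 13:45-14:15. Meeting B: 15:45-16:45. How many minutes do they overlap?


0 minutes

Meeting A: 825-855 (in minutes from midnight)
Meeting B: 945-1005
Overlap start = max(825, 945) = 945
Overlap end = min(855, 1005) = 855
Overlap = max(0, 855 - 945) = 0 min


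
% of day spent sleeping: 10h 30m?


Time: 630 minutes
Day: 1440 minutes
Percentage = (630/1440) × 100 ≈ 43.8%

43.8%


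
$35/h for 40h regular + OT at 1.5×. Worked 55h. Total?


Regular: 40h × $35 = $1400.00
Overtime: 55 - 40 = 15h
OT pay: 15h × $35 × 1.5 = $787.50
Total = $1400.00 + $787.50 = $2187.50

$2187.50


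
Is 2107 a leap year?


Rules: divisible by 4 AND (not by 100 OR by 400)
2107 ÷ 4 = 526 remainder 3 → not divisible by 4
Not divisible by 4 → not a leap year

No


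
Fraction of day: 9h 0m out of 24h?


0.3750 (37.50%)

Total minutes: 9×60 + 0 = 540
Day = 24×60 = 1440 minutes
Fraction = 540/1440 = 0.3750
As a percentage: 540/1440 × 100 = 37.50%


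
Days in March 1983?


31 days

Month: March (month 3)
March has 31 days


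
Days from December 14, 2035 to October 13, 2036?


From December 14, 2035 to October 13, 2036
Rest of December 2035: 31 - 14 = 17
Full months: January 31, February 2036 29, March 31, April 30, May 31, June 30, July 31, August 31, September 30
Days into October 2036: 13
Total = 17 + 31 + 29 + 31 + 30 + 31 + 30 + 31 + 31 + 30 + 13 = 304 days

304 days


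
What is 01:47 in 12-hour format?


Hour: 1
1 < 12 → AM

1:47 AM


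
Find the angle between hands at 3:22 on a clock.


31.0°

Hour hand = 3×30 + 22×0.5 = 101.0°
Minute hand = 22×6 = 132°
Difference = |101.0 - 132| = 31.0°


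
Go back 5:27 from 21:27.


Start: 1287 minutes from midnight
Subtract: 327 minutes
Remaining: 1287 - 327 = 960
Hours: 16, Minutes: 0

16:00


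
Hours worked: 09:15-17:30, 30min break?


7h 45m (465 minutes)

Total time = (17×60+30) - (9×60+15)
= 1050 - 555 = 495 min
Minus break: 495 - 30 = 465 min
= 7h 45m


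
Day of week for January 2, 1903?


Zeller's congruence:
q=2, m=13, k=2, j=19
h = (2 + ⌊13×14/5⌋ + 2 + ⌊2/4⌋ + ⌊19/4⌋ - 2×19) mod 7
= (2 + 36 + 2 + 0 + 4 - 38) mod 7
= 6 mod 7 = 6
h=6 → Friday

Friday


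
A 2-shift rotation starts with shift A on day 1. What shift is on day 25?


Shifts: A, B
Start: A (index 0)
Day 25: (0 + 25 - 1) mod 2
= 24 mod 2
= 0
Index 0 → shift A

Shift A


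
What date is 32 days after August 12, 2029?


Start: August 12, 2029
Add 32 days
August 12 → September 1: 31 - 12 + 1 = 20 days (32 - 20 = 12 left)
September 1 + 12 = September 13, 2029

September 13, 2029


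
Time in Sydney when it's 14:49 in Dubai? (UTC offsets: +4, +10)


Time difference = UTC+10 - UTC+4 = +6 hours
New hour = (14 + 6) mod 24
= 20 mod 24 = 20
Minutes unchanged → 20:49

20:49


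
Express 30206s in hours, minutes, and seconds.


Hours: 30206 ÷ 3600 = 8 remainder 1406
Minutes: 1406 ÷ 60 = 23 remainder 26
Seconds: 26

8h 23m 26s


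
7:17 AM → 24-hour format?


Input: 7:17 AM
AM hour stays: 7

07:17
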